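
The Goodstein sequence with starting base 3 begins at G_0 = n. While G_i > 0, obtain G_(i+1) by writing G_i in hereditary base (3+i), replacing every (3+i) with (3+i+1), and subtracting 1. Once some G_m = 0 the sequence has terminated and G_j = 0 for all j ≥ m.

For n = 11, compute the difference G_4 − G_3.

11 —HB3→ 3^2 + 2 —bump→ 4^2 + 2 = 18 —(−1)→ 17
17 —HB4→ 4^2 + 1 —bump→ 5^2 + 1 = 26 —(−1)→ 25
25 —HB5→ 5^2 —bump→ 6^2 = 36 —(−1)→ 35
35 —HB6→ 5·6 + 5 —bump→ 5·7 + 5 = 40 —(−1)→ 39

4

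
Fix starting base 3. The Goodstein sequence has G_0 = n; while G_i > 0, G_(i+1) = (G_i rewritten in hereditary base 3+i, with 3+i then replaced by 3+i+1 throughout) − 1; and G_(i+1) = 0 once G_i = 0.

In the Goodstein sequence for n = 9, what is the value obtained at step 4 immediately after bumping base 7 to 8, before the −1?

[0] 9 ≡ 3^2 (base 3). Lift 4: 16. −1: 15.
[1] 15 ≡ 3·4 + 3 (base 4). Lift 5: 18. −1: 17.
[2] 17 ≡ 3·5 + 2 (base 5). Lift 6: 20. −1: 19.
[3] 19 ≡ 3·6 + 1 (base 6). Lift 7: 22. −1: 21.

24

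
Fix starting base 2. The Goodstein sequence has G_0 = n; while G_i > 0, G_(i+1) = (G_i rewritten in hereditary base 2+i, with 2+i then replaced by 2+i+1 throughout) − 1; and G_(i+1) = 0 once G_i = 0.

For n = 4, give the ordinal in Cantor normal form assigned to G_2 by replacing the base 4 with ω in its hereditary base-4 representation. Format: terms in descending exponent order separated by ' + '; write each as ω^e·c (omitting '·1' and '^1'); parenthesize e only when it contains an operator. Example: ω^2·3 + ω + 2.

ω^2·2 + ω·2 + 1

G_0 = 4. HB_2(4) = 2^2. Bump = 27. G_1 = 26.
G_1 = 26. HB_3(26) = 2·3^2 + 2·3 + 2. Bump = 42. G_2 = 41.
G_2 = 41. HB_4(41) = 2·4^2 + 2·4 + 1. Bump = 61. G_3 = 60.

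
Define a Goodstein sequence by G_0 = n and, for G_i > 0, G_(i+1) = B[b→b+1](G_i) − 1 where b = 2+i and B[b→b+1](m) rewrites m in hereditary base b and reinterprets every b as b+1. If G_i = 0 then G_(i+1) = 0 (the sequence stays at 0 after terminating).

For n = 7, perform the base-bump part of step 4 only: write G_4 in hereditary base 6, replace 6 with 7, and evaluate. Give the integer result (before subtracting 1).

823544

G_0 = 7. HB_2(7) = 2^2 + 2 + 1. Bump = 31. G_1 = 30.
G_1 = 30. HB_3(30) = 3^3 + 3. Bump = 260. G_2 = 259.
G_2 = 259. HB_4(259) = 4^4 + 3. Bump = 3128. G_3 = 3127.
G_3 = 3127. HB_5(3127) = 5^5 + 2. Bump = 46658. G_4 = 46657.
G_4 = 46657. HB_6(46657) = 6^6 + 1. Bump = 823544. G_5 = 823543.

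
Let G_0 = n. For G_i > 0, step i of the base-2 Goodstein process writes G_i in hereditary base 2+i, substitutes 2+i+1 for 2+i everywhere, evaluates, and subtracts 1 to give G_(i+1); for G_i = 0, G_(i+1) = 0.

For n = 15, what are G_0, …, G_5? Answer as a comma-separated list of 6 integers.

15, 111, 1283, 18752, 326593, 6588344

i=0: 15 = 2^(2 + 1) + 2^2 + 2 + 1 (b=2); 2→3: 3^(3 + 1) + 3^3 + 3 + 1 = 112; 112−1 = 111
i=1: 111 = 3^(3 + 1) + 3^3 + 3 (b=3); 3→4: 4^(4 + 1) + 4^4 + 4 = 1284; 1284−1 = 1283
i=2: 1283 = 4^(4 + 1) + 4^4 + 3 (b=4); 4→5: 5^(5 + 1) + 5^5 + 3 = 18753; 18753−1 = 18752
i=3: 18752 = 5^(5 + 1) + 5^5 + 2 (b=5); 5→6: 6^(6 + 1) + 6^6 + 2 = 326594; 326594−1 = 326593
i=4: 326593 = 6^(6 + 1) + 6^6 + 1 (b=6); 6→7: 7^(7 + 1) + 7^7 + 1 = 6588345; 6588345−1 = 6588344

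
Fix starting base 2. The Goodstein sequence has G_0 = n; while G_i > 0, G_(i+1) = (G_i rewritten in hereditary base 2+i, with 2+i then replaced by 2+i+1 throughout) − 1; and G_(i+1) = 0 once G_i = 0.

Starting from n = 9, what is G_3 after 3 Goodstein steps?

G_0 = 9. HB_2(9) = 2^(2 + 1) + 1. Bump = 82. G_1 = 81.
G_1 = 81. HB_3(81) = 3^(3 + 1). Bump = 1024. G_2 = 1023.
G_2 = 1023. HB_4(1023) = 3·4^4 + 3·4^3 + 3·4^2 + 3·4 + 3. Bump = 9843. G_3 = 9842.
G_3 = 9842. HB_5(9842) = 3·5^5 + 3·5^3 + 3·5^2 + 3·5 + 2. Bump = 140744. G_4 = 140743.

9842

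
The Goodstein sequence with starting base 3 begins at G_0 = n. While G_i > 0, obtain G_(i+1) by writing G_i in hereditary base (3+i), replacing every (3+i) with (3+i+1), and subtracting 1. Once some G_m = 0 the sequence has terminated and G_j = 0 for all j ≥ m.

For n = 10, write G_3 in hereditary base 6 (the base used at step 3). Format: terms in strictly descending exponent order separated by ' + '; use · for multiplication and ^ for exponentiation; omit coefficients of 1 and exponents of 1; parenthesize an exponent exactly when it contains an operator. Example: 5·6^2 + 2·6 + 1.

4·6 + 3

i=0: 10 = 3^2 + 1 (b=3); 3→4: 4^2 + 1 = 17; 17−1 = 16
i=1: 16 = 4^2 (b=4); 4→5: 5^2 = 25; 25−1 = 24
i=2: 24 = 4·5 + 4 (b=5); 5→6: 4·6 + 4 = 28; 28−1 = 27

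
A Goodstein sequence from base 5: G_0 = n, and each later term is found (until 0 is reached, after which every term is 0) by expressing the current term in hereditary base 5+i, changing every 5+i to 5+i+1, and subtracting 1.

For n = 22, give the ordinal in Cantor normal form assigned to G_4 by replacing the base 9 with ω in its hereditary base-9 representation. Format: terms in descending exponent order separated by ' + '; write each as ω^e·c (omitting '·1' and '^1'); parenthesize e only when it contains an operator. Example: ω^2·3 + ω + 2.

i=0: 22 = 4·5 + 2 (b=5); 5→6: 4·6 + 2 = 26; 26−1 = 25
i=1: 25 = 4·6 + 1 (b=6); 6→7: 4·7 + 1 = 29; 29−1 = 28
i=2: 28 = 4·7 (b=7); 7→8: 4·8 = 32; 32−1 = 31
i=3: 31 = 3·8 + 7 (b=8); 8→9: 3·9 + 7 = 34; 34−1 = 33
i=4: 33 = 3·9 + 6 (b=9); 9→10: 3·10 + 6 = 36; 36−1 = 35

ω·3 + 6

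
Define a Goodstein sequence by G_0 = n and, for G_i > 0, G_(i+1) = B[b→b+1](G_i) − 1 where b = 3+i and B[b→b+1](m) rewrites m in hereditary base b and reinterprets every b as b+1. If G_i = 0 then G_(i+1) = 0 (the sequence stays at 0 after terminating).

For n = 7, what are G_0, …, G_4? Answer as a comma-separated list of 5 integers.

7, 8, 9, 9, 9

base 3: 7 = 2·3 + 1; at 4: 2·4 + 1 = 9; next = 8
base 4: 8 = 2·4; at 5: 2·5 = 10; next = 9
base 5: 9 = 5 + 4; at 6: 6 + 4 = 10; next = 9
base 6: 9 = 6 + 3; at 7: 7 + 3 = 10; next = 9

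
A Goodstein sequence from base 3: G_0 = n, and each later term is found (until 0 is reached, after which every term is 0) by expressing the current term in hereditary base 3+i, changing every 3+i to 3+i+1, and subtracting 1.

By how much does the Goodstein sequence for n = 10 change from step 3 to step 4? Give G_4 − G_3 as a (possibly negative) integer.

base 3: 10 = 3^2 + 1; at 4: 4^2 + 1 = 17; next = 16
base 4: 16 = 4^2; at 5: 5^2 = 25; next = 24
base 5: 24 = 4·5 + 4; at 6: 4·6 + 4 = 28; next = 27
base 6: 27 = 4·6 + 3; at 7: 4·7 + 3 = 31; next = 30

3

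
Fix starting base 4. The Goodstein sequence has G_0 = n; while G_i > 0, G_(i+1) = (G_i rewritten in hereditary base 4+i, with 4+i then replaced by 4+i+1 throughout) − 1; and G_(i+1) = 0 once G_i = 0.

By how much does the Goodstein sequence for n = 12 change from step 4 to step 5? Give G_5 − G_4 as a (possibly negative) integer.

1

12 —HB4→ 3·4 —bump→ 3·5 = 15 —(−1)→ 14
14 —HB5→ 2·5 + 4 —bump→ 2·6 + 4 = 16 —(−1)→ 15
15 —HB6→ 2·6 + 3 —bump→ 2·7 + 3 = 17 —(−1)→ 16
16 —HB7→ 2·7 + 2 —bump→ 2·8 + 2 = 18 —(−1)→ 17
17 —HB8→ 2·8 + 1 —bump→ 2·9 + 1 = 19 —(−1)→ 18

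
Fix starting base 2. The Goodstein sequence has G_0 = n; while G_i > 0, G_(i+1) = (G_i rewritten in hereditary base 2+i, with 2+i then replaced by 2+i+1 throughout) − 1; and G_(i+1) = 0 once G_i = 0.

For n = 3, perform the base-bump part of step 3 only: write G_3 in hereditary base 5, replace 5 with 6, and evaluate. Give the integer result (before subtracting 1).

2

base 2: 3 = 2 + 1; at 3: 3 + 1 = 4; next = 3
base 3: 3 = 3; at 4: 4 = 4; next = 3
base 4: 3 = 3; at 5: 3 = 3; next = 2
base 5: 2 = 2; at 6: 2 = 2; next = 1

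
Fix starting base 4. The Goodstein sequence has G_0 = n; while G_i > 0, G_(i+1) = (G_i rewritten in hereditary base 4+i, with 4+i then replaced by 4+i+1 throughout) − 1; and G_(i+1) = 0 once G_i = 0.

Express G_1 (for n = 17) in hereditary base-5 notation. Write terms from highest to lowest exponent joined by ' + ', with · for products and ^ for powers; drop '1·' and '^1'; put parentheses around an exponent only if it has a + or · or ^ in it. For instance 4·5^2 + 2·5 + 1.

(0) 17|_4 = 4^2 + 1 ↦ 5^2 + 1|_5 = 26 ⇒ 25
(1) 25|_5 = 5^2 ↦ 6^2|_6 = 36 ⇒ 35

5^2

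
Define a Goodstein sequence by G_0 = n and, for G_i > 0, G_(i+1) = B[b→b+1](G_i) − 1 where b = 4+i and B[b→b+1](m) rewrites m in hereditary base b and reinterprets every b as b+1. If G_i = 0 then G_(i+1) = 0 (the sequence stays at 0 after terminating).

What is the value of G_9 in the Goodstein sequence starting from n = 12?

19

12 —HB4→ 3·4 —bump→ 3·5 = 15 —(−1)→ 14
14 —HB5→ 2·5 + 4 —bump→ 2·6 + 4 = 16 —(−1)→ 15
15 —HB6→ 2·6 + 3 —bump→ 2·7 + 3 = 17 —(−1)→ 16
16 —HB7→ 2·7 + 2 —bump→ 2·8 + 2 = 18 —(−1)→ 17
17 —HB8→ 2·8 + 1 —bump→ 2·9 + 1 = 19 —(−1)→ 18
18 —HB9→ 2·9 —bump→ 2·10 = 20 —(−1)→ 19
19 —HB10→ 10 + 9 —bump→ 11 + 9 = 20 —(−1)→ 19
19 —HB11→ 11 + 8 —bump→ 12 + 8 = 20 —(−1)→ 19
19 —HB12→ 12 + 7 —bump→ 13 + 7 = 20 —(−1)→ 19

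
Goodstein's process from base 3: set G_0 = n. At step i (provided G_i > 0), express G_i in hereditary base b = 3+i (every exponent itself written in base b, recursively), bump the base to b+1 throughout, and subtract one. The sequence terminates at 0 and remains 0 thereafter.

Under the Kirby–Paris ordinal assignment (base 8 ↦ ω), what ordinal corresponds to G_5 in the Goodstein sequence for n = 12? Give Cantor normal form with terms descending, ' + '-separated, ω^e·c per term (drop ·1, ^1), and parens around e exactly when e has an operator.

base 3: 12 = 3^2 + 3; at 4: 4^2 + 4 = 20; next = 19
base 4: 19 = 4^2 + 3; at 5: 5^2 + 3 = 28; next = 27
base 5: 27 = 5^2 + 2; at 6: 6^2 + 2 = 38; next = 37
base 6: 37 = 6^2 + 1; at 7: 7^2 + 1 = 50; next = 49
base 7: 49 = 7^2; at 8: 8^2 = 64; next = 63

ω·7 + 7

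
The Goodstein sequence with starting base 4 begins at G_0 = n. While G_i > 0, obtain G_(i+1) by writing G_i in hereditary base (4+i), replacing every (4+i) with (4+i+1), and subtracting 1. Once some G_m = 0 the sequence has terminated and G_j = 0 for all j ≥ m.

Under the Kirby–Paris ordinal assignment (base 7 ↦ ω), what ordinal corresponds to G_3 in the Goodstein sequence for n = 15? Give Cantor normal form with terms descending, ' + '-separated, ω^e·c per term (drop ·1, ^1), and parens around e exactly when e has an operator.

ω·3

G_0=15  [base 4] 3·4 + 3  →[4↦5]→  3·5 + 3 = 18  −1 ⇒ G_1=17
G_1=17  [base 5] 3·5 + 2  →[5↦6]→  3·6 + 2 = 20  −1 ⇒ G_2=19
G_2=19  [base 6] 3·6 + 1  →[6↦7]→  3·7 + 1 = 22  −1 ⇒ G_3=21
G_3=21  [base 7] 3·7  →[7↦8]→  3·8 = 24  −1 ⇒ G_4=23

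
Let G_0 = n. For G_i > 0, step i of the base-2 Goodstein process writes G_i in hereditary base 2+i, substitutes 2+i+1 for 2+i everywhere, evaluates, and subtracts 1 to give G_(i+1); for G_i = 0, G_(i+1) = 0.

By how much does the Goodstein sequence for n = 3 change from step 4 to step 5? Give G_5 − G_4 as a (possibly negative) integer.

i=0: 3 = 2 + 1 (b=2); 2→3: 3 + 1 = 4; 4−1 = 3
i=1: 3 = 3 (b=3); 3→4: 4 = 4; 4−1 = 3
i=2: 3 = 3 (b=4); 4→5: 3 = 3; 3−1 = 2
i=3: 2 = 2 (b=5); 5→6: 2 = 2; 2−1 = 1
i=4: 1 = 1 (b=6); 6→7: 1 = 1; 1−1 = 0

-1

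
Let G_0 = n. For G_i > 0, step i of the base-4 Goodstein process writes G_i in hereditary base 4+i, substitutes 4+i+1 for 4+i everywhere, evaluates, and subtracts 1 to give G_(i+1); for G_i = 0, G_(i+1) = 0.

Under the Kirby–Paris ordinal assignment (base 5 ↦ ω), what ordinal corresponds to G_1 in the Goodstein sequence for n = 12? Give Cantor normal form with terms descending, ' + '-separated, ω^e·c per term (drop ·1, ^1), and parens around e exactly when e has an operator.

step 0: 12 = 3·4; sub 5 for 4: 3·5; = 15; G_1 = 15−1 = 14
step 1: 14 = 2·5 + 4; sub 6 for 5: 2·6 + 4; = 16; G_2 = 16−1 = 15

ω·2 + 4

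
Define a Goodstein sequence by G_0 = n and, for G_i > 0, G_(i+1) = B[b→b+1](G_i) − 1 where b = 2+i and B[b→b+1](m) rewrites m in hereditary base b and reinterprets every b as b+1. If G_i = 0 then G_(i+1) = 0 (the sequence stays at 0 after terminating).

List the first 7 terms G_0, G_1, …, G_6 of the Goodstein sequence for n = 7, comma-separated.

G_0=7  [base 2] 2^2 + 2 + 1  →[2↦3]→  3^3 + 3 + 1 = 31  −1 ⇒ G_1=30
G_1=30  [base 3] 3^3 + 3  →[3↦4]→  4^4 + 4 = 260  −1 ⇒ G_2=259
G_2=259  [base 4] 4^4 + 3  →[4↦5]→  5^5 + 3 = 3128  −1 ⇒ G_3=3127
G_3=3127  [base 5] 5^5 + 2  →[5↦6]→  6^6 + 2 = 46658  −1 ⇒ G_4=46657
G_4=46657  [base 6] 6^6 + 1  →[6↦7]→  7^7 + 1 = 823544  −1 ⇒ G_5=823543
G_5=823543  [base 7] 7^7  →[7↦8]→  8^8 = 16777216  −1 ⇒ G_6=16777215

7, 30, 259, 3127, 46657, 823543, 16777215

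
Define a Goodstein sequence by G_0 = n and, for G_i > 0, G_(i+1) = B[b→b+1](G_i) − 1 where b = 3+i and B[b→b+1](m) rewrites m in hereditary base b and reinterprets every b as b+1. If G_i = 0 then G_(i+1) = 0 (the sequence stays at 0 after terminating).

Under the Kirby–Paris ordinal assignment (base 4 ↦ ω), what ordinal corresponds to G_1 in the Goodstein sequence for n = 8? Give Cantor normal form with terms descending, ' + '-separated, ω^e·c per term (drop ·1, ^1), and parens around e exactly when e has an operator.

base 3: 8 = 2·3 + 2; at 4: 2·4 + 2 = 10; next = 9
base 4: 9 = 2·4 + 1; at 5: 2·5 + 1 = 11; next = 10

ω·2 + 1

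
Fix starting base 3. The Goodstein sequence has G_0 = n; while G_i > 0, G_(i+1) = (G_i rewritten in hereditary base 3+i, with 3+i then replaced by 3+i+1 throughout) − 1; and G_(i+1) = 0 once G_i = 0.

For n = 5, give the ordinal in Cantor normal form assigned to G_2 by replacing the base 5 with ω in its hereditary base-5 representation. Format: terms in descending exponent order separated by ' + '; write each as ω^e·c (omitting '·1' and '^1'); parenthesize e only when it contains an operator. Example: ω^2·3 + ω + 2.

ω

i=0: 5 = 3 + 2 (b=3); 3→4: 4 + 2 = 6; 6−1 = 5
i=1: 5 = 4 + 1 (b=4); 4→5: 5 + 1 = 6; 6−1 = 5
i=2: 5 = 5 (b=5); 5→6: 6 = 6; 6−1 = 5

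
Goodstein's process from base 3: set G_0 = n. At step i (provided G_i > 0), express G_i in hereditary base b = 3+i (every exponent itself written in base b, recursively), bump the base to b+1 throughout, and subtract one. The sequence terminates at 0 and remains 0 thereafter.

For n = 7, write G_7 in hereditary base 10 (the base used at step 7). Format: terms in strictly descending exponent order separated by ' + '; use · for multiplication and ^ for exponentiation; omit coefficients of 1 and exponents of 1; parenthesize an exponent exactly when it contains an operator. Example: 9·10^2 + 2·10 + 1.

7 —HB3→ 2·3 + 1 —bump→ 2·4 + 1 = 9 —(−1)→ 8
8 —HB4→ 2·4 —bump→ 2·5 = 10 —(−1)→ 9
9 —HB5→ 5 + 4 —bump→ 6 + 4 = 10 —(−1)→ 9
9 —HB6→ 6 + 3 —bump→ 7 + 3 = 10 —(−1)→ 9
9 —HB7→ 7 + 2 —bump→ 8 + 2 = 10 —(−1)→ 9
9 —HB8→ 8 + 1 —bump→ 9 + 1 = 10 —(−1)→ 9
9 —HB9→ 9 —bump→ 10 = 10 —(−1)→ 9
9 —HB10→ 9 —bump→ 9 = 9 —(−1)→ 8

9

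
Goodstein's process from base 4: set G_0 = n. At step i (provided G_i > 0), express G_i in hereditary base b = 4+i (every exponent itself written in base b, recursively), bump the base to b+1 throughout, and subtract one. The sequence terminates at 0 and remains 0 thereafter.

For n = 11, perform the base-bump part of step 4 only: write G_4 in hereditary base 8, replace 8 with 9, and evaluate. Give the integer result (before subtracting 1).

16

[0] 11 ≡ 2·4 + 3 (base 4). Lift 5: 13. −1: 12.
[1] 12 ≡ 2·5 + 2 (base 5). Lift 6: 14. −1: 13.
[2] 13 ≡ 2·6 + 1 (base 6). Lift 7: 15. −1: 14.
[3] 14 ≡ 2·7 (base 7). Lift 8: 16. −1: 15.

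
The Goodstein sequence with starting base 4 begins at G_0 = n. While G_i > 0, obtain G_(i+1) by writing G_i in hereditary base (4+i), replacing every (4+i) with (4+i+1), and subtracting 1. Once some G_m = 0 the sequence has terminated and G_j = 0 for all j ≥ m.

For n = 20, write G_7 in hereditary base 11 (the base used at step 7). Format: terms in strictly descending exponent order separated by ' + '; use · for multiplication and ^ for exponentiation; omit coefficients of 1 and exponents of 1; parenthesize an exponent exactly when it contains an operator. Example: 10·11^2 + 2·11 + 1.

base 4: 20 = 4^2 + 4; at 5: 5^2 + 5 = 30; next = 29
base 5: 29 = 5^2 + 4; at 6: 6^2 + 4 = 40; next = 39
base 6: 39 = 6^2 + 3; at 7: 7^2 + 3 = 52; next = 51
base 7: 51 = 7^2 + 2; at 8: 8^2 + 2 = 66; next = 65
base 8: 65 = 8^2 + 1; at 9: 9^2 + 1 = 82; next = 81
base 9: 81 = 9^2; at 10: 10^2 = 100; next = 99
base 10: 99 = 9·10 + 9; at 11: 9·11 + 9 = 108; next = 107
base 11: 107 = 9·11 + 8; at 12: 9·12 + 8 = 116; next = 115

9·11 + 8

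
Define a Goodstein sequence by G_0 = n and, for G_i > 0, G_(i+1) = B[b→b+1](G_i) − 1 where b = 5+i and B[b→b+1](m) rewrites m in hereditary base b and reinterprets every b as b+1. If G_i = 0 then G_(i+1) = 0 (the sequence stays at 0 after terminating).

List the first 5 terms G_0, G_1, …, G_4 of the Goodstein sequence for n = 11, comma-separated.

11, 12, 13, 13, 13

step 0: 11 = 2·5 + 1; sub 6 for 5: 2·6 + 1; = 13; G_1 = 13−1 = 12
step 1: 12 = 2·6; sub 7 for 6: 2·7; = 14; G_2 = 14−1 = 13
step 2: 13 = 7 + 6; sub 8 for 7: 8 + 6; = 14; G_3 = 14−1 = 13
step 3: 13 = 8 + 5; sub 9 for 8: 9 + 5; = 14; G_4 = 14−1 = 13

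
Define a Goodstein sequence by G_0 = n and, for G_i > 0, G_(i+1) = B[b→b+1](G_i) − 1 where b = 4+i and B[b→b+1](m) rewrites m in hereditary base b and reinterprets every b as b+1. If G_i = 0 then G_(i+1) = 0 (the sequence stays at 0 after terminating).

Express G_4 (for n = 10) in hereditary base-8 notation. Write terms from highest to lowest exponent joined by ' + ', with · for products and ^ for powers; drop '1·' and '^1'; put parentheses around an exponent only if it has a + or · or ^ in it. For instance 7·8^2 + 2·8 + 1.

10 —HB4→ 2·4 + 2 —bump→ 2·5 + 2 = 12 —(−1)→ 11
11 —HB5→ 2·5 + 1 —bump→ 2·6 + 1 = 13 —(−1)→ 12
12 —HB6→ 2·6 —bump→ 2·7 = 14 —(−1)→ 13
13 —HB7→ 7 + 6 —bump→ 8 + 6 = 14 —(−1)→ 13
13 —HB8→ 8 + 5 —bump→ 9 + 5 = 14 —(−1)→ 13

8 + 5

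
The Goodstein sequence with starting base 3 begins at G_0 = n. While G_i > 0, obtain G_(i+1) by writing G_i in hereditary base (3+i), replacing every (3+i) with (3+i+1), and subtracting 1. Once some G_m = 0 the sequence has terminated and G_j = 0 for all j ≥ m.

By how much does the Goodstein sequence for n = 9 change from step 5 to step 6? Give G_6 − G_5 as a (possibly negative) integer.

(0) 9|_3 = 3^2 ↦ 4^2|_4 = 16 ⇒ 15
(1) 15|_4 = 3·4 + 3 ↦ 3·5 + 3|_5 = 18 ⇒ 17
(2) 17|_5 = 3·5 + 2 ↦ 3·6 + 2|_6 = 20 ⇒ 19
(3) 19|_6 = 3·6 + 1 ↦ 3·7 + 1|_7 = 22 ⇒ 21
(4) 21|_7 = 3·7 ↦ 3·8|_8 = 24 ⇒ 23
(5) 23|_8 = 2·8 + 7 ↦ 2·9 + 7|_9 = 25 ⇒ 24

1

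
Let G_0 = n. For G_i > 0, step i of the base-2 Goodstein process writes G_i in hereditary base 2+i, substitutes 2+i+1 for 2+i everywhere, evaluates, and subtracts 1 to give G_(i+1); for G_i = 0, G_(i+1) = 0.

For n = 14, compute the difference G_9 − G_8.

3038428706945

[0] 14 ≡ 2^(2 + 1) + 2^2 + 2 (base 2). Lift 3: 111. −1: 110.
[1] 110 ≡ 3^(3 + 1) + 3^3 + 2 (base 3). Lift 4: 1282. −1: 1281.
[2] 1281 ≡ 4^(4 + 1) + 4^4 + 1 (base 4). Lift 5: 18751. −1: 18750.
[3] 18750 ≡ 5^(5 + 1) + 5^5 (base 5). Lift 6: 326592. −1: 326591.
[4] 326591 ≡ 6^(6 + 1) + 5·6^5 + 5·6^4 + 5·6^3 + 5·6^2 + 5·6 + 5 (base 6). Lift 7: 5862841. −1: 5862840.
[5] 5862840 ≡ 7^(7 + 1) + 5·7^5 + 5·7^4 + 5·7^3 + 5·7^2 + 5·7 + 4 (base 7). Lift 8: 134404972. −1: 134404971.
[6] 134404971 ≡ 8^(8 + 1) + 5·8^5 + 5·8^4 + 5·8^3 + 5·8^2 + 5·8 + 3 (base 8). Lift 9: 3487116549. −1: 3487116548.
[7] 3487116548 ≡ 9^(9 + 1) + 5·9^5 + 5·9^4 + 5·9^3 + 5·9^2 + 5·9 + 2 (base 9). Lift 10: 100000555552. −1: 100000555551.
[8] 100000555551 ≡ 10^(10 + 1) + 5·10^5 + 5·10^4 + 5·10^3 + 5·10^2 + 5·10 + 1 (base 10). Lift 11: 3138429262497. −1: 3138429262496.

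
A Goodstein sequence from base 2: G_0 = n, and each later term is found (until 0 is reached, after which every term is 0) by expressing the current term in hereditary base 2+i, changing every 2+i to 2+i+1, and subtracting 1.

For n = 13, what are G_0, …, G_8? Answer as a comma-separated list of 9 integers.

13, 108, 1279, 16092, 280711, 5765998, 134219479, 3486786855, 100000003325

G_0=13  [base 2] 2^(2 + 1) + 2^2 + 1  →[2↦3]→  3^(3 + 1) + 3^3 + 1 = 109  −1 ⇒ G_1=108
G_1=108  [base 3] 3^(3 + 1) + 3^3  →[3↦4]→  4^(4 + 1) + 4^4 = 1280  −1 ⇒ G_2=1279
G_2=1279  [base 4] 4^(4 + 1) + 3·4^3 + 3·4^2 + 3·4 + 3  →[4↦5]→  5^(5 + 1) + 3·5^3 + 3·5^2 + 3·5 + 3 = 16093  −1 ⇒ G_3=16092
G_3=16092  [base 5] 5^(5 + 1) + 3·5^3 + 3·5^2 + 3·5 + 2  →[5↦6]→  6^(6 + 1) + 3·6^3 + 3·6^2 + 3·6 + 2 = 280712  −1 ⇒ G_4=280711
G_4=280711  [base 6] 6^(6 + 1) + 3·6^3 + 3·6^2 + 3·6 + 1  →[6↦7]→  7^(7 + 1) + 3·7^3 + 3·7^2 + 3·7 + 1 = 5765999  −1 ⇒ G_5=5765998
G_5=5765998  [base 7] 7^(7 + 1) + 3·7^3 + 3·7^2 + 3·7  →[7↦8]→  8^(8 + 1) + 3·8^3 + 3·8^2 + 3·8 = 134219480  −1 ⇒ G_6=134219479
G_6=134219479  [base 8] 8^(8 + 1) + 3·8^3 + 3·8^2 + 2·8 + 7  →[8↦9]→  9^(9 + 1) + 3·9^3 + 3·9^2 + 2·9 + 7 = 3486786856  −1 ⇒ G_7=3486786855
G_7=3486786855  [base 9] 9^(9 + 1) + 3·9^3 + 3·9^2 + 2·9 + 6  →[9↦10]→  10^(10 + 1) + 3·10^3 + 3·10^2 + 2·10 + 6 = 100000003326  −1 ⇒ G_8=100000003325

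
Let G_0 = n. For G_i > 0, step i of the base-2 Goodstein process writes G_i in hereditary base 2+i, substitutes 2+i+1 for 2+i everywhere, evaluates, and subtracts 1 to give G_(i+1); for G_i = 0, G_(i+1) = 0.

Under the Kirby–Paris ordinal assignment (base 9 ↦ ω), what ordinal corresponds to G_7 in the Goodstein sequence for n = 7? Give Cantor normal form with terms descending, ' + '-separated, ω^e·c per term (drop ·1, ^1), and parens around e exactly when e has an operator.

ω^7·7 + ω^6·7 + ω^5·7 + ω^4·7 + ω^3·7 + ω^2·7 + ω·7 + 6

G_0 = 7. HB_2(7) = 2^2 + 2 + 1. Bump = 31. G_1 = 30.
G_1 = 30. HB_3(30) = 3^3 + 3. Bump = 260. G_2 = 259.
G_2 = 259. HB_4(259) = 4^4 + 3. Bump = 3128. G_3 = 3127.
G_3 = 3127. HB_5(3127) = 5^5 + 2. Bump = 46658. G_4 = 46657.
G_4 = 46657. HB_6(46657) = 6^6 + 1. Bump = 823544. G_5 = 823543.
G_5 = 823543. HB_7(823543) = 7^7. Bump = 16777216. G_6 = 16777215.
G_6 = 16777215. HB_8(16777215) = 7·8^7 + 7·8^6 + 7·8^5 + 7·8^4 + 7·8^3 + 7·8^2 + 7·8 + 7. Bump = 37665880. G_7 = 37665879.
G_7 = 37665879. HB_9(37665879) = 7·9^7 + 7·9^6 + 7·9^5 + 7·9^4 + 7·9^3 + 7·9^2 + 7·9 + 6. Bump = 77777776. G_8 = 77777775.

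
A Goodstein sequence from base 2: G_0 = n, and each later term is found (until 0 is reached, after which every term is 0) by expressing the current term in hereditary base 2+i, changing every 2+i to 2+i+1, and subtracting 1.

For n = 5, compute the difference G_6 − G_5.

554

[0] 5 ≡ 2^2 + 1 (base 2). Lift 3: 28. −1: 27.
[1] 27 ≡ 3^3 (base 3). Lift 4: 256. −1: 255.
[2] 255 ≡ 3·4^3 + 3·4^2 + 3·4 + 3 (base 4). Lift 5: 468. −1: 467.
[3] 467 ≡ 3·5^3 + 3·5^2 + 3·5 + 2 (base 5). Lift 6: 776. −1: 775.
[4] 775 ≡ 3·6^3 + 3·6^2 + 3·6 + 1 (base 6). Lift 7: 1198. −1: 1197.
[5] 1197 ≡ 3·7^3 + 3·7^2 + 3·7 (base 7). Lift 8: 1752. −1: 1751.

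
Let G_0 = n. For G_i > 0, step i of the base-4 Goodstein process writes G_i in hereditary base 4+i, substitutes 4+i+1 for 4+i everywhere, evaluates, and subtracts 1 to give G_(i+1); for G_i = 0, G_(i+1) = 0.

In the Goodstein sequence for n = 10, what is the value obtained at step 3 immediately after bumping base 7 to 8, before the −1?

14

[0] 10 ≡ 2·4 + 2 (base 4). Lift 5: 12. −1: 11.
[1] 11 ≡ 2·5 + 1 (base 5). Lift 6: 13. −1: 12.
[2] 12 ≡ 2·6 (base 6). Lift 7: 14. −1: 13.
[3] 13 ≡ 7 + 6 (base 7). Lift 8: 14. −1: 13.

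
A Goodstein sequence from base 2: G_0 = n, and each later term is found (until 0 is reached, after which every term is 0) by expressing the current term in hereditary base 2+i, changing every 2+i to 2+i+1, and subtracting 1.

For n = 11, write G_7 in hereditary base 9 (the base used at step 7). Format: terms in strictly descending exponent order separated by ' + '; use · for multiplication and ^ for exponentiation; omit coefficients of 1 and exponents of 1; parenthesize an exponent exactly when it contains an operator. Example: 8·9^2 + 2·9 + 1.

G_0=11  [base 2] 2^(2 + 1) + 2 + 1  →[2↦3]→  3^(3 + 1) + 3 + 1 = 85  −1 ⇒ G_1=84
G_1=84  [base 3] 3^(3 + 1) + 3  →[3↦4]→  4^(4 + 1) + 4 = 1028  −1 ⇒ G_2=1027
G_2=1027  [base 4] 4^(4 + 1) + 3  →[4↦5]→  5^(5 + 1) + 3 = 15628  −1 ⇒ G_3=15627
G_3=15627  [base 5] 5^(5 + 1) + 2  →[5↦6]→  6^(6 + 1) + 2 = 279938  −1 ⇒ G_4=279937
G_4=279937  [base 6] 6^(6 + 1) + 1  →[6↦7]→  7^(7 + 1) + 1 = 5764802  −1 ⇒ G_5=5764801
G_5=5764801  [base 7] 7^(7 + 1)  →[7↦8]→  8^(8 + 1) = 134217728  −1 ⇒ G_6=134217727
G_6=134217727  [base 8] 7·8^8 + 7·8^7 + 7·8^6 + 7·8^5 + 7·8^4 + 7·8^3 + 7·8^2 + 7·8 + 7  →[8↦9]→  7·9^9 + 7·9^7 + 7·9^6 + 7·9^5 + 7·9^4 + 7·9^3 + 7·9^2 + 7·9 + 7 = 2749609303  −1 ⇒ G_7=2749609302
G_7=2749609302  [base 9] 7·9^9 + 7·9^7 + 7·9^6 + 7·9^5 + 7·9^4 + 7·9^3 + 7·9^2 + 7·9 + 6  →[9↦10]→  7·10^10 + 7·10^7 + 7·10^6 + 7·10^5 + 7·10^4 + 7·10^3 + 7·10^2 + 7·10 + 6 = 70077777776  −1 ⇒ G_8=70077777775

7·9^9 + 7·9^7 + 7·9^6 + 7·9^5 + 7·9^4 + 7·9^3 + 7·9^2 + 7·9 + 6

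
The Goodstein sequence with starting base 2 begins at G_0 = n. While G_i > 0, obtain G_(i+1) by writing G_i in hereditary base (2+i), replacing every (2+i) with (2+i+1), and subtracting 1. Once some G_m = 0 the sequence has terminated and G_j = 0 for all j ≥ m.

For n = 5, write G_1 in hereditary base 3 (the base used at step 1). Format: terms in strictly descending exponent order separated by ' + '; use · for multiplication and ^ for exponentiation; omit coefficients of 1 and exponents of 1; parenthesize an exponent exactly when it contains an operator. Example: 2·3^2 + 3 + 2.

3^3

G_0=5  [base 2] 2^2 + 1  →[2↦3]→  3^3 + 1 = 28  −1 ⇒ G_1=27
G_1=27  [base 3] 3^3  →[3↦4]→  4^4 = 256  −1 ⇒ G_2=255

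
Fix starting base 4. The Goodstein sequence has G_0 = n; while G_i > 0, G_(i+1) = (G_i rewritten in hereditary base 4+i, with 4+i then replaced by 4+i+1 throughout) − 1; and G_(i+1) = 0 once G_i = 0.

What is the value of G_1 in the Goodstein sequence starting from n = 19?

[0] 19 ≡ 4^2 + 3 (base 4). Lift 5: 28. −1: 27.
[1] 27 ≡ 5^2 + 2 (base 5). Lift 6: 38. −1: 37.

27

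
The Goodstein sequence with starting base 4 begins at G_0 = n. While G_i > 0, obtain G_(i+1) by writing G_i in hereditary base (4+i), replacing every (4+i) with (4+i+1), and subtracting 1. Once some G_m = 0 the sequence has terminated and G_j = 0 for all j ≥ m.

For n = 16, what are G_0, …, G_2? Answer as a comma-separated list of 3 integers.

16, 24, 27

[0] 16 ≡ 4^2 (base 4). Lift 5: 25. −1: 24.
[1] 24 ≡ 4·5 + 4 (base 5). Lift 6: 28. −1: 27.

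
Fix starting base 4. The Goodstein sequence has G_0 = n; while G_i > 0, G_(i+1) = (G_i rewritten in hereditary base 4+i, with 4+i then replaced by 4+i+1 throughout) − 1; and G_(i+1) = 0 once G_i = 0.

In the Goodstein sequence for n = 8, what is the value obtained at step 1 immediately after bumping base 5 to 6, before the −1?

base 4: 8 = 2·4; at 5: 2·5 = 10; next = 9
base 5: 9 = 5 + 4; at 6: 6 + 4 = 10; next = 9

10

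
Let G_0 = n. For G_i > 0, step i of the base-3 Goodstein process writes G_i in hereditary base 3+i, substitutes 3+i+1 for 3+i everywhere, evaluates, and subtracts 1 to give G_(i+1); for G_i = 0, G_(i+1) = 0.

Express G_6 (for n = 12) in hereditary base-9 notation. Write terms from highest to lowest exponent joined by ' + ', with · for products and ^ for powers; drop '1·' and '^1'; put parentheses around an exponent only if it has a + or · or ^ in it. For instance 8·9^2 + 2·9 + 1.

G_0 = 12. HB_3(12) = 3^2 + 3. Bump = 20. G_1 = 19.
G_1 = 19. HB_4(19) = 4^2 + 3. Bump = 28. G_2 = 27.
G_2 = 27. HB_5(27) = 5^2 + 2. Bump = 38. G_3 = 37.
G_3 = 37. HB_6(37) = 6^2 + 1. Bump = 50. G_4 = 49.
G_4 = 49. HB_7(49) = 7^2. Bump = 64. G_5 = 63.
G_5 = 63. HB_8(63) = 7·8 + 7. Bump = 70. G_6 = 69.
G_6 = 69. HB_9(69) = 7·9 + 6. Bump = 76. G_7 = 75.

7·9 + 6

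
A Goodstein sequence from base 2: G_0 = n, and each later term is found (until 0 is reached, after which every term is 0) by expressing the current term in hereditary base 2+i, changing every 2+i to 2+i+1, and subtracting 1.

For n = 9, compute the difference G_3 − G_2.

8819

9 —HB2→ 2^(2 + 1) + 1 —bump→ 3^(3 + 1) + 1 = 82 —(−1)→ 81
81 —HB3→ 3^(3 + 1) —bump→ 4^(4 + 1) = 1024 —(−1)→ 1023
1023 —HB4→ 3·4^4 + 3·4^3 + 3·4^2 + 3·4 + 3 —bump→ 3·5^5 + 3·5^3 + 3·5^2 + 3·5 + 3 = 9843 —(−1)→ 9842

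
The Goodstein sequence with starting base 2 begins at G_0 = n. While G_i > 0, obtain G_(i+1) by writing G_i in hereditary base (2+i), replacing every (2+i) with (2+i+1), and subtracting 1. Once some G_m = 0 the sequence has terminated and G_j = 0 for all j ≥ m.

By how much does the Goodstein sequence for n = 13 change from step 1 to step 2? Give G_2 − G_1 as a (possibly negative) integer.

1171

base 2: 13 = 2^(2 + 1) + 2^2 + 1; at 3: 3^(3 + 1) + 3^3 + 1 = 109; next = 108
base 3: 108 = 3^(3 + 1) + 3^3; at 4: 4^(4 + 1) + 4^4 = 1280; next = 1279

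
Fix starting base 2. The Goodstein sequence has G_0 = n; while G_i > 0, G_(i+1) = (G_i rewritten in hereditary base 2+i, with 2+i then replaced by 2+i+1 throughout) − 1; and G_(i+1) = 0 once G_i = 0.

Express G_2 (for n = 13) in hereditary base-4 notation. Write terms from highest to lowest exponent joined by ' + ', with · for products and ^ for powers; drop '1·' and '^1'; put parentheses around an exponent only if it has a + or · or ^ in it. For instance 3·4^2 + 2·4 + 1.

4^(4 + 1) + 3·4^3 + 3·4^2 + 3·4 + 3

step 0: 13 = 2^(2 + 1) + 2^2 + 1; sub 3 for 2: 3^(3 + 1) + 3^3 + 1; = 109; G_1 = 109−1 = 108
step 1: 108 = 3^(3 + 1) + 3^3; sub 4 for 3: 4^(4 + 1) + 4^4; = 1280; G_2 = 1280−1 = 1279
step 2: 1279 = 4^(4 + 1) + 3·4^3 + 3·4^2 + 3·4 + 3; sub 5 for 4: 5^(5 + 1) + 3·5^3 + 3·5^2 + 3·5 + 3; = 16093; G_3 = 16093−1 = 16092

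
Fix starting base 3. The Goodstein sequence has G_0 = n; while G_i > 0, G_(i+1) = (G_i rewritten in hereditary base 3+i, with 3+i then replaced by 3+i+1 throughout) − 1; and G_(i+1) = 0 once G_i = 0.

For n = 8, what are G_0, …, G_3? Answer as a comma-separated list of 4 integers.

G_0 = 8. HB_3(8) = 2·3 + 2. Bump = 10. G_1 = 9.
G_1 = 9. HB_4(9) = 2·4 + 1. Bump = 11. G_2 = 10.
G_2 = 10. HB_5(10) = 2·5. Bump = 12. G_3 = 11.

8, 9, 10, 11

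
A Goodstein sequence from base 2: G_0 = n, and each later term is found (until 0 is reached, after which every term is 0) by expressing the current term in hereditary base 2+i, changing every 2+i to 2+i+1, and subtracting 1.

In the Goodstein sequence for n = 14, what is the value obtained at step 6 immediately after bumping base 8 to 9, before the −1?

(0) 14|_2 = 2^(2 + 1) + 2^2 + 2 ↦ 3^(3 + 1) + 3^3 + 3|_3 = 111 ⇒ 110
(1) 110|_3 = 3^(3 + 1) + 3^3 + 2 ↦ 4^(4 + 1) + 4^4 + 2|_4 = 1282 ⇒ 1281
(2) 1281|_4 = 4^(4 + 1) + 4^4 + 1 ↦ 5^(5 + 1) + 5^5 + 1|_5 = 18751 ⇒ 18750
(3) 18750|_5 = 5^(5 + 1) + 5^5 ↦ 6^(6 + 1) + 6^6|_6 = 326592 ⇒ 326591
(4) 326591|_6 = 6^(6 + 1) + 5·6^5 + 5·6^4 + 5·6^3 + 5·6^2 + 5·6 + 5 ↦ 7^(7 + 1) + 5·7^5 + 5·7^4 + 5·7^3 + 5·7^2 + 5·7 + 5|_7 = 5862841 ⇒ 5862840
(5) 5862840|_7 = 7^(7 + 1) + 5·7^5 + 5·7^4 + 5·7^3 + 5·7^2 + 5·7 + 4 ↦ 8^(8 + 1) + 5·8^5 + 5·8^4 + 5·8^3 + 5·8^2 + 5·8 + 4|_8 = 134404972 ⇒ 134404971

3487116549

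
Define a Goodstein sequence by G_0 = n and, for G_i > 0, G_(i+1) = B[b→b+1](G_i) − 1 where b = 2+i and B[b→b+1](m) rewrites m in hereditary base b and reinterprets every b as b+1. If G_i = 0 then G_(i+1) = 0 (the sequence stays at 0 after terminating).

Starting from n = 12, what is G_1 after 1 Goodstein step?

107

G_0=12  [base 2] 2^(2 + 1) + 2^2  →[2↦3]→  3^(3 + 1) + 3^3 = 108  −1 ⇒ G_1=107
G_1=107  [base 3] 3^(3 + 1) + 2·3^2 + 2·3 + 2  →[3↦4]→  4^(4 + 1) + 2·4^2 + 2·4 + 2 = 1066  −1 ⇒ G_2=1065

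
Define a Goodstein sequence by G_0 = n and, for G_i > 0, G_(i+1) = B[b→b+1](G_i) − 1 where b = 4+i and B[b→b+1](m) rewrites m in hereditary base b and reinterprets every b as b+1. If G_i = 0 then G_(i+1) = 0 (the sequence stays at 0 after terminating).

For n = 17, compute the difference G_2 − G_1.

17 —HB4→ 4^2 + 1 —bump→ 5^2 + 1 = 26 —(−1)→ 25
25 —HB5→ 5^2 —bump→ 6^2 = 36 —(−1)→ 35

10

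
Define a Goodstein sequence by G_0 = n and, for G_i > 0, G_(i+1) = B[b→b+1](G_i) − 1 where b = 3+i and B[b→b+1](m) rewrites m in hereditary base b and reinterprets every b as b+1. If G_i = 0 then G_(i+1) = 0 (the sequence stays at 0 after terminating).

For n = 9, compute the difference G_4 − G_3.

G_0 = 9. HB_3(9) = 3^2. Bump = 16. G_1 = 15.
G_1 = 15. HB_4(15) = 3·4 + 3. Bump = 18. G_2 = 17.
G_2 = 17. HB_5(17) = 3·5 + 2. Bump = 20. G_3 = 19.
G_3 = 19. HB_6(19) = 3·6 + 1. Bump = 22. G_4 = 21.

2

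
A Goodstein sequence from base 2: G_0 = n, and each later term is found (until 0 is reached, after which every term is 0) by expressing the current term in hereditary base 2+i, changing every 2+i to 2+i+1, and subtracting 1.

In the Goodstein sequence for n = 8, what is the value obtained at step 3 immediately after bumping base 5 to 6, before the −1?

93396

i=0: 8 = 2^(2 + 1) (b=2); 2→3: 3^(3 + 1) = 81; 81−1 = 80
i=1: 80 = 2·3^3 + 2·3^2 + 2·3 + 2 (b=3); 3→4: 2·4^4 + 2·4^2 + 2·4 + 2 = 554; 554−1 = 553
i=2: 553 = 2·4^4 + 2·4^2 + 2·4 + 1 (b=4); 4→5: 2·5^5 + 2·5^2 + 2·5 + 1 = 6311; 6311−1 = 6310
i=3: 6310 = 2·5^5 + 2·5^2 + 2·5 (b=5); 5→6: 2·6^6 + 2·6^2 + 2·6 = 93396; 93396−1 = 93395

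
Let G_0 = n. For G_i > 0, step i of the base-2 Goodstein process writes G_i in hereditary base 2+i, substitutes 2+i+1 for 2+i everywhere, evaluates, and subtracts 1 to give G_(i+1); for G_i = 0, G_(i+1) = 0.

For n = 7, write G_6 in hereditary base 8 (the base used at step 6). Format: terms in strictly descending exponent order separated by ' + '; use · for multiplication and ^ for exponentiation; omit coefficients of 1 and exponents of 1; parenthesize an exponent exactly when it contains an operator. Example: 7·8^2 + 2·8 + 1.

base 2: 7 = 2^2 + 2 + 1; at 3: 3^3 + 3 + 1 = 31; next = 30
base 3: 30 = 3^3 + 3; at 4: 4^4 + 4 = 260; next = 259
base 4: 259 = 4^4 + 3; at 5: 5^5 + 3 = 3128; next = 3127
base 5: 3127 = 5^5 + 2; at 6: 6^6 + 2 = 46658; next = 46657
base 6: 46657 = 6^6 + 1; at 7: 7^7 + 1 = 823544; next = 823543
base 7: 823543 = 7^7; at 8: 8^8 = 16777216; next = 16777215
base 8: 16777215 = 7·8^7 + 7·8^6 + 7·8^5 + 7·8^4 + 7·8^3 + 7·8^2 + 7·8 + 7; at 9: 7·9^7 + 7·9^6 + 7·9^5 + 7·9^4 + 7·9^3 + 7·9^2 + 7·9 + 7 = 37665880; next = 37665879

7·8^7 + 7·8^6 + 7·8^5 + 7·8^4 + 7·8^3 + 7·8^2 + 7·8 + 7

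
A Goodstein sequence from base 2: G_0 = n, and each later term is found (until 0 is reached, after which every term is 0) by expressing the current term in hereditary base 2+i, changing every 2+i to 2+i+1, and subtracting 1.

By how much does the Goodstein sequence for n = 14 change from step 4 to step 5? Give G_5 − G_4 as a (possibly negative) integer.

14 —HB2→ 2^(2 + 1) + 2^2 + 2 —bump→ 3^(3 + 1) + 3^3 + 3 = 111 —(−1)→ 110
110 —HB3→ 3^(3 + 1) + 3^3 + 2 —bump→ 4^(4 + 1) + 4^4 + 2 = 1282 —(−1)→ 1281
1281 —HB4→ 4^(4 + 1) + 4^4 + 1 —bump→ 5^(5 + 1) + 5^5 + 1 = 18751 —(−1)→ 18750
18750 —HB5→ 5^(5 + 1) + 5^5 —bump→ 6^(6 + 1) + 6^6 = 326592 —(−1)→ 326591
326591 —HB6→ 6^(6 + 1) + 5·6^5 + 5·6^4 + 5·6^3 + 5·6^2 + 5·6 + 5 —bump→ 7^(7 + 1) + 5·7^5 + 5·7^4 + 5·7^3 + 5·7^2 + 5·7 + 5 = 5862841 —(−1)→ 5862840

5536249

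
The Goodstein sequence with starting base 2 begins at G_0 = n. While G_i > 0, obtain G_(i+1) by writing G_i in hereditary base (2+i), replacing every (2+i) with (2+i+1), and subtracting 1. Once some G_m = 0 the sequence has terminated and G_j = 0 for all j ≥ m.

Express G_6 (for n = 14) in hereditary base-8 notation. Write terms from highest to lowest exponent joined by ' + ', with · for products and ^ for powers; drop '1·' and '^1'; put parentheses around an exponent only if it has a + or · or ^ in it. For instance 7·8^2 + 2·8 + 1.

8^(8 + 1) + 5·8^5 + 5·8^4 + 5·8^3 + 5·8^2 + 5·8 + 3

(0) 14|_2 = 2^(2 + 1) + 2^2 + 2 ↦ 3^(3 + 1) + 3^3 + 3|_3 = 111 ⇒ 110
(1) 110|_3 = 3^(3 + 1) + 3^3 + 2 ↦ 4^(4 + 1) + 4^4 + 2|_4 = 1282 ⇒ 1281
(2) 1281|_4 = 4^(4 + 1) + 4^4 + 1 ↦ 5^(5 + 1) + 5^5 + 1|_5 = 18751 ⇒ 18750
(3) 18750|_5 = 5^(5 + 1) + 5^5 ↦ 6^(6 + 1) + 6^6|_6 = 326592 ⇒ 326591
(4) 326591|_6 = 6^(6 + 1) + 5·6^5 + 5·6^4 + 5·6^3 + 5·6^2 + 5·6 + 5 ↦ 7^(7 + 1) + 5·7^5 + 5·7^4 + 5·7^3 + 5·7^2 + 5·7 + 5|_7 = 5862841 ⇒ 5862840
(5) 5862840|_7 = 7^(7 + 1) + 5·7^5 + 5·7^4 + 5·7^3 + 5·7^2 + 5·7 + 4 ↦ 8^(8 + 1) + 5·8^5 + 5·8^4 + 5·8^3 + 5·8^2 + 5·8 + 4|_8 = 134404972 ⇒ 134404971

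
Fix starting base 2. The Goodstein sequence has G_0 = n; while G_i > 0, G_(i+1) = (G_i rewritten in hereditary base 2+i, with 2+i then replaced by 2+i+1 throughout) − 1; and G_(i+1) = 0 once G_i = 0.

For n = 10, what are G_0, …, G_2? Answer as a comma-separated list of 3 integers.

[0] 10 ≡ 2^(2 + 1) + 2 (base 2). Lift 3: 84. −1: 83.
[1] 83 ≡ 3^(3 + 1) + 2 (base 3). Lift 4: 1026. −1: 1025.

10, 83, 1025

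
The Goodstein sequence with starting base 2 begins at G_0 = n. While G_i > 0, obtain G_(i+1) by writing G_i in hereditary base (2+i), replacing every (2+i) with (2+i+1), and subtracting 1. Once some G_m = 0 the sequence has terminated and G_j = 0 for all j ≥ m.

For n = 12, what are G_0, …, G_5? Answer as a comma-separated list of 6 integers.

12, 107, 1065, 15685, 280019, 5764910

[0] 12 ≡ 2^(2 + 1) + 2^2 (base 2). Lift 3: 108. −1: 107.
[1] 107 ≡ 3^(3 + 1) + 2·3^2 + 2·3 + 2 (base 3). Lift 4: 1066. −1: 1065.
[2] 1065 ≡ 4^(4 + 1) + 2·4^2 + 2·4 + 1 (base 4). Lift 5: 15686. −1: 15685.
[3] 15685 ≡ 5^(5 + 1) + 2·5^2 + 2·5 (base 5). Lift 6: 280020. −1: 280019.
[4] 280019 ≡ 6^(6 + 1) + 2·6^2 + 6 + 5 (base 6). Lift 7: 5764911. −1: 5764910.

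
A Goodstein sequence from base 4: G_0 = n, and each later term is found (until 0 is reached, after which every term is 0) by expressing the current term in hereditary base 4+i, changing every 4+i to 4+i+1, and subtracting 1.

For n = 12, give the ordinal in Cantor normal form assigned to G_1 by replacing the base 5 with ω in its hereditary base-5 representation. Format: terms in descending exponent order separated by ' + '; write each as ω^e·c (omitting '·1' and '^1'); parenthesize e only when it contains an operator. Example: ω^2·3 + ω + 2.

ω·2 + 4

G_0=12  [base 4] 3·4  →[4↦5]→  3·5 = 15  −1 ⇒ G_1=14
G_1=14  [base 5] 2·5 + 4  →[5↦6]→  2·6 + 4 = 16  −1 ⇒ G_2=15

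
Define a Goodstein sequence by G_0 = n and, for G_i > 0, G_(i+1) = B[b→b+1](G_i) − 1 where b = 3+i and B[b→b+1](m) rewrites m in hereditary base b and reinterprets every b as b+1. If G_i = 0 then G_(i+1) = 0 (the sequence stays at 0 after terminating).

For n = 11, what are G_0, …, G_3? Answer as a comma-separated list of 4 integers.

G_0 = 11. HB_3(11) = 3^2 + 2. Bump = 18. G_1 = 17.
G_1 = 17. HB_4(17) = 4^2 + 1. Bump = 26. G_2 = 25.
G_2 = 25. HB_5(25) = 5^2. Bump = 36. G_3 = 35.

11, 17, 25, 35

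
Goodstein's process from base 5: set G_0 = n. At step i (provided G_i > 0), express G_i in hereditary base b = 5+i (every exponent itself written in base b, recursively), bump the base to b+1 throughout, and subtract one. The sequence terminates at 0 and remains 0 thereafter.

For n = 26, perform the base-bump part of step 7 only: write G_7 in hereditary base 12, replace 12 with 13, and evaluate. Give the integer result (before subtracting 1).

G_0=26  [base 5] 5^2 + 1  →[5↦6]→  6^2 + 1 = 37  −1 ⇒ G_1=36
G_1=36  [base 6] 6^2  →[6↦7]→  7^2 = 49  −1 ⇒ G_2=48
G_2=48  [base 7] 6·7 + 6  →[7↦8]→  6·8 + 6 = 54  −1 ⇒ G_3=53
G_3=53  [base 8] 6·8 + 5  →[8↦9]→  6·9 + 5 = 59  −1 ⇒ G_4=58
G_4=58  [base 9] 6·9 + 4  →[9↦10]→  6·10 + 4 = 64  −1 ⇒ G_5=63
G_5=63  [base 10] 6·10 + 3  →[10↦11]→  6·11 + 3 = 69  −1 ⇒ G_6=68
G_6=68  [base 11] 6·11 + 2  →[11↦12]→  6·12 + 2 = 74  −1 ⇒ G_7=73

79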